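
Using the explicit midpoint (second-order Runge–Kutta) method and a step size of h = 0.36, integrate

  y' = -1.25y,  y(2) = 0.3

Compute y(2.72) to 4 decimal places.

Midpoint: k1 = f(t_n, y_n); k2 = f(t_n + h/2, y_n + (h/2)·k1); y_{n+1} = y_n + h·k2.
t=2.000000, y=0.300000:
  k1 = f(2.000000, 0.300000) = -0.375000
  k2 = f(2.180000, 0.232500) = -0.290625
  y ← 0.300000 + 0.36·(-0.290625) = 0.195375
t=2.360000, y=0.195375:
  k1 = f(2.360000, 0.195375) = -0.244219
  k2 = f(2.540000, 0.151416) = -0.189270
  y ← 0.195375 + 0.36·(-0.189270) = 0.127238
y(2.72) ≈ 0.1272

0.1272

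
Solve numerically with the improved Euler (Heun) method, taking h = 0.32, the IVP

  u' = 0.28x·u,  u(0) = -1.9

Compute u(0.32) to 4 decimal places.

-1.9272

Heun: k1 = f(x_n, u_n); k2 = f(x_n + h, u_n + h·k1); u_{n+1} = u_n + (h/2)·(k1 + k2).
x=0.000000, u=-1.900000:
  k1 = f(0.000000, -1.900000) = 0.000000
  k2 = f(0.320000, -1.900000) = -0.170240
  u ← -1.900000 + (0.32/2)·(0.000000 + (-0.170240)) = -1.927238
u(0.32) ≈ -1.9272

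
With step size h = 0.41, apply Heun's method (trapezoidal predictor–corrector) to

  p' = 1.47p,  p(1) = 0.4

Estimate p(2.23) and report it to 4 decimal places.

Heun: k1 = f(t_n, p_n); k2 = f(t_n + h, p_n + h·k1); p_{n+1} = p_n + (h/2)·(k1 + k2).
t=1.000000, p=0.400000:
  k1 = f(1.000000, 0.400000) = 0.588000
  k2 = f(1.410000, 0.641080) = 0.942388
  p ← 0.400000 + (0.41/2)·(0.588000 + 0.942388) = 0.713729
t=1.410000, p=0.713729:
  k1 = f(1.410000, 0.713729) = 1.049182
  k2 = f(1.820000, 1.143894) = 1.681524
  p ← 0.713729 + (0.41/2)·(1.049182 + 1.681524) = 1.273524
t=1.820000, p=1.273524:
  k1 = f(1.820000, 1.273524) = 1.872081
  k2 = f(2.230000, 2.041077) = 3.000384
  p ← 1.273524 + (0.41/2)·(1.872081 + 3.000384) = 2.272380
p(2.23) ≈ 2.2724

2.2724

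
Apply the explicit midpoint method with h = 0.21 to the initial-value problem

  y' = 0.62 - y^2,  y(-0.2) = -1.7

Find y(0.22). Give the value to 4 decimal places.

-3.9679

Midpoint: k1 = f(x_n, y_n); k2 = f(x_n + h/2, y_n + (h/2)·k1); y_{n+1} = y_n + h·k2.
x=-0.200000, y=-1.700000:
  k1 = f(-0.200000, -1.700000) = -2.270000
  k2 = f(-0.095000, -1.938350) = -3.137201
  y ← -1.700000 + 0.21·(-3.137201) = -2.358812
x=0.010000, y=-2.358812:
  k1 = f(0.010000, -2.358812) = -4.943995
  k2 = f(0.115000, -2.877932) = -7.662490
  y ← -2.358812 + 0.21·(-7.662490) = -3.967935
y(0.22) ≈ -3.9679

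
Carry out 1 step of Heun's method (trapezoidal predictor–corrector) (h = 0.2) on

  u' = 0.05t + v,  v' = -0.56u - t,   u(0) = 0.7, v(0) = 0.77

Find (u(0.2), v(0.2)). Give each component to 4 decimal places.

0.8472, 0.6630

Heun on (u,v): k1 = f(t_n, state_n); k2 = f(t_n + h, state_n + h·k1); state_{n+1} = state_n + (h/2)·(k1 + k2).
0.000000: (0.700000, 0.770000)
  k1 = (0.770000, -0.392000)
  predictor → (0.854000, 0.691600)
  k2 = (0.701600, -0.678240)
  → (0.847160, 0.662976)
(u(0.2), v(0.2)) ≈ (0.8472, 0.6630)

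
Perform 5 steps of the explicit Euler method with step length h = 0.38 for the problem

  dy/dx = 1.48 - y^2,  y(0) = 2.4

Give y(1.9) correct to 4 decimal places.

1.2165

Euler: y_{n+1} = y_n + h·f(x_n, y_n).
x=0.000000, y=2.400000: f=-4.280000 → y ← 2.400000 + 0.38·(-4.280000) = 0.773600
x=0.380000, y=0.773600: f=0.881543 → y ← 0.773600 + 0.38·0.881543 = 1.108586
x=0.760000, y=1.108586: f=0.251036 → y ← 1.108586 + 0.38·0.251036 = 1.203980
x=1.140000, y=1.203980: f=0.030432 → y ← 1.203980 + 0.38·0.030432 = 1.215544
x=1.520000, y=1.215544: f=0.002452 → y ← 1.215544 + 0.38·0.002452 = 1.216476
y(1.9) ≈ 1.2165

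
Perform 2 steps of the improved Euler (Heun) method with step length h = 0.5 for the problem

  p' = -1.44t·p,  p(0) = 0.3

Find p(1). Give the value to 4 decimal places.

Heun: k1 = f(t_n, p_n); k2 = f(t_n + h, p_n + h·k1); p_{n+1} = p_n + (h/2)·(k1 + k2).
t=0.000000, p=0.300000:
  k1 = f(0.000000, 0.300000) = 0.000000
  k2 = f(0.500000, 0.300000) = -0.216000
  p ← 0.300000 + (0.5/2)·(0.000000 + (-0.216000)) = 0.246000
t=0.500000, p=0.246000:
  k1 = f(0.500000, 0.246000) = -0.177120
  k2 = f(1.000000, 0.157440) = -0.226714
  p ← 0.246000 + (0.5/2)·(-0.177120 + (-0.226714)) = 0.145042
p(1) ≈ 0.1450

0.1450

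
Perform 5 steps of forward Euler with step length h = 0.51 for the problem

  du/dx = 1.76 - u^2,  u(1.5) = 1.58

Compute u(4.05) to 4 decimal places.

1.3250

Euler: u_{n+1} = u_n + h·f(x_n, u_n).
x=1.500000, u=1.580000: f=-0.736400 → u ← 1.580000 + 0.51·(-0.736400) = 1.204436
x=2.010000, u=1.204436: f=0.309334 → u ← 1.204436 + 0.51·0.309334 = 1.362196
x=2.520000, u=1.362196: f=-0.095579 → u ← 1.362196 + 0.51·(-0.095579) = 1.313451
x=3.030000, u=1.313451: f=0.034846 → u ← 1.313451 + 0.51·0.034846 = 1.331223
x=3.540000, u=1.331223: f=-0.012154 → u ← 1.331223 + 0.51·(-0.012154) = 1.325024
u(4.05) ≈ 1.3250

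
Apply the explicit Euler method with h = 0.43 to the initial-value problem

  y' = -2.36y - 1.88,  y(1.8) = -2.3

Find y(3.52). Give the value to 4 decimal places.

Euler: y_{n+1} = y_n + h·f(t_n, y_n).
t=1.800000, y=-2.300000: f=3.548000 → y ← -2.300000 + 0.43·3.548000 = -0.774360
t=2.230000, y=-0.774360: f=-0.052510 → y ← -0.774360 + 0.43·(-0.052510) = -0.796939
t=2.660000, y=-0.796939: f=0.000777 → y ← -0.796939 + 0.43·0.000777 = -0.796605
t=3.090000, y=-0.796605: f=-0.000012 → y ← -0.796605 + 0.43·(-0.000012) = -0.796610
y(3.52) ≈ -0.7966

-0.7966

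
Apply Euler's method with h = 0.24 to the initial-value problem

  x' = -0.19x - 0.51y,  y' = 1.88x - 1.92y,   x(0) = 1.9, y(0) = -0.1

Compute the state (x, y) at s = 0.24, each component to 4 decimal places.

Euler on (x,y): x_{n+1} = x_n + h·x', y_{n+1} = y_n + h·y'.
0.000000: (1.900000, -0.100000); f=(-0.310000, 3.764000) → (1.825600, 0.803360)
(x(0.24), y(0.24)) ≈ (1.8256, 0.8034)

1.8256, 0.8034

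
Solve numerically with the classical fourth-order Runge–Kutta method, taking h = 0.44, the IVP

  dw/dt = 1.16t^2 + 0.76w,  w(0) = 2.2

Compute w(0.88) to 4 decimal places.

RK4: k1 = f(t_n, w_n); k2 = f(t_n + h/2, w_n + (h/2)·k1); k3 = f(t_n + h/2, w_n + (h/2)·k2); k4 = f(t_n + h, w_n + h·k3); w_{n+1} = w_n + (h/6)·(k1 + 2k2 + 2k3 + k4).
t=0.000000, w=2.200000:
  k1 = f(0.000000, 2.200000) = 1.672000
  k2 = f(0.220000, 2.567840) = 2.007702
  k3 = f(0.220000, 2.641695) = 2.063832
  k4 = f(0.440000, 3.108086) = 2.586721
  w ← 2.200000 + (0.44/6)·(k1 + 2k2 + 2k3 + k4) = 3.109465
t=0.440000, w=3.109465:
  k1 = f(0.440000, 3.109465) = 2.587769
  k2 = f(0.660000, 3.678774) = 3.301164
  k3 = f(0.660000, 3.835721) = 3.420444
  k4 = f(0.880000, 4.614460) = 4.405293
  w ← 3.109465 + (0.44/6)·(k1 + 2k2 + 2k3 + k4) = 4.608125
w(0.88) ≈ 4.6081

4.6081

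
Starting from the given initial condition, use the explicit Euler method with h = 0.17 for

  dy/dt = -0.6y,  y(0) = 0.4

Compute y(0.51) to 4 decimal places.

0.2897

Euler: y_{n+1} = y_n + h·f(t_n, y_n).
t=0.000000, y=0.400000: f=-0.240000 → y ← 0.400000 + 0.17·(-0.240000) = 0.359200
t=0.170000, y=0.359200: f=-0.215520 → y ← 0.359200 + 0.17·(-0.215520) = 0.322562
t=0.340000, y=0.322562: f=-0.193537 → y ← 0.322562 + 0.17·(-0.193537) = 0.289660
y(0.51) ≈ 0.2897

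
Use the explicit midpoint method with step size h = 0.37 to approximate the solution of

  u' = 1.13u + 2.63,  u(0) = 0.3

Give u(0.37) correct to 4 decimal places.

1.6282

Midpoint: k1 = f(t_n, u_n); k2 = f(t_n + h/2, u_n + (h/2)·k1); u_{n+1} = u_n + h·k2.
t=0.000000, u=0.300000:
  k1 = f(0.000000, 0.300000) = 2.969000
  k2 = f(0.185000, 0.849265) = 3.589669
  u ← 0.300000 + 0.37·3.589669 = 1.628178
u(0.37) ≈ 1.6282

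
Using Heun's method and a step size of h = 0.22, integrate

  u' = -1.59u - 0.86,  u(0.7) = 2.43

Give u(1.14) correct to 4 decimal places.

0.9626

Heun: k1 = f(x_n, u_n); k2 = f(x_n + h, u_n + h·k1); u_{n+1} = u_n + (h/2)·(k1 + k2).
x=0.700000, u=2.430000:
  k1 = f(0.700000, 2.430000) = -4.723700
  k2 = f(0.920000, 1.390786) = -3.071350
  u ← 2.430000 + (0.22/2)·(-4.723700 + (-3.071350)) = 1.572545
x=0.920000, u=1.572545:
  k1 = f(0.920000, 1.572545) = -3.360346
  k2 = f(1.140000, 0.833268) = -2.184897
  u ← 1.572545 + (0.22/2)·(-3.360346 + (-2.184897)) = 0.962568
u(1.14) ≈ 0.9626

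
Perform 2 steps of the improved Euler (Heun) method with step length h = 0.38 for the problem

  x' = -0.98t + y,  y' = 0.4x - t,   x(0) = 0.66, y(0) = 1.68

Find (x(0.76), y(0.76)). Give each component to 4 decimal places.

1.7105, 1.7695

Heun on (x,y): k1 = f(t_n, state_n); k2 = f(t_n + h, state_n + h·k1); state_{n+1} = state_n + (h/2)·(k1 + k2).
0.000000: (0.660000, 1.680000)
  k1 = (1.680000, 0.264000)
  predictor → (1.298400, 1.780320)
  k2 = (1.407920, 0.139360)
  → (1.246705, 1.756638)
0.380000: (1.246705, 1.756638)
  k1 = (1.384238, 0.118682)
  predictor → (1.772715, 1.801738)
  k2 = (1.056938, -0.050914)
  → (1.710528, 1.769514)
(x(0.76), y(0.76)) ≈ (1.7105, 1.7695)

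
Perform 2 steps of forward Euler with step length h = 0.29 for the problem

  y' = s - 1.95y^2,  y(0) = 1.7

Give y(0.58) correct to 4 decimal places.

Euler: y_{n+1} = y_n + h·f(s_n, y_n).
s=0.000000, y=1.700000: f=-5.635500 → y ← 1.700000 + 0.29·(-5.635500) = 0.065705
s=0.290000, y=0.065705: f=0.281582 → y ← 0.065705 + 0.29·0.281582 = 0.147364
y(0.58) ≈ 0.1474

0.1474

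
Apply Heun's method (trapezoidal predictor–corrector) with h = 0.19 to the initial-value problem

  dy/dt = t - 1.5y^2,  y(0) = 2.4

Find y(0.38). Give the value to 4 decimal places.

Heun: k1 = f(t_n, y_n); k2 = f(t_n + h, y_n + h·k1); y_{n+1} = y_n + (h/2)·(k1 + k2).
t=0.000000, y=2.400000:
  k1 = f(0.000000, 2.400000) = -8.640000
  k2 = f(0.190000, 0.758400) = -0.672756
  y ← 2.400000 + (0.19/2)·(-8.640000 + (-0.672756)) = 1.515288
t=0.190000, y=1.515288:
  k1 = f(0.190000, 1.515288) = -3.254147
  k2 = f(0.380000, 0.897000) = -0.826914
  y ← 1.515288 + (0.19/2)·(-3.254147 + (-0.826914)) = 1.127587
y(0.38) ≈ 1.1276

1.1276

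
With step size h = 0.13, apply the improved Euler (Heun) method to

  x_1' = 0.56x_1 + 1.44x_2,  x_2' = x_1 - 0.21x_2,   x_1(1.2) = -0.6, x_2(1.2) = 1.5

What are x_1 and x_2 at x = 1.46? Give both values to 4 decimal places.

Heun on (x_1,x_2): k1 = f(x_n, state_n); k2 = f(x_n + h, state_n + h·k1); state_{n+1} = state_n + (h/2)·(k1 + k2).
1.200000: (-0.600000, 1.500000)
  k1 = (1.824000, -0.915000)
  predictor → (-0.362880, 1.381050)
  k2 = (1.785499, -0.652900)
  → (-0.365383, 1.398086)
1.330000: (-0.365383, 1.398086)
  k1 = (1.808630, -0.658981)
  predictor → (-0.130261, 1.312419)
  k2 = (1.816937, -0.405869)
  → (-0.129721, 1.328871)
(x_1(1.46), x_2(1.46)) ≈ (-0.1297, 1.3289)

-0.1297, 1.3289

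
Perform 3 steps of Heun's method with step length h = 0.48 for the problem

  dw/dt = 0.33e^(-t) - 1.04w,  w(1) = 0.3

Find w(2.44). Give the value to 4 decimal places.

0.1113

Heun: k1 = f(t_n, w_n); k2 = f(t_n + h, w_n + h·k1); w_{n+1} = w_n + (h/2)·(k1 + k2).
t=1.000000, w=0.300000:
  k1 = f(1.000000, 0.300000) = -0.190600
  k2 = f(1.480000, 0.208512) = -0.141732
  w ← 0.300000 + (0.48/2)·(-0.190600 + (-0.141732)) = 0.220240
t=1.480000, w=0.220240:
  k1 = f(1.480000, 0.220240) = -0.153930
  k2 = f(1.960000, 0.146354) = -0.105725
  w ← 0.220240 + (0.48/2)·(-0.153930 + (-0.105725)) = 0.157923
t=1.960000, w=0.157923:
  k1 = f(1.960000, 0.157923) = -0.117757
  k2 = f(2.440000, 0.101400) = -0.076693
  w ← 0.157923 + (0.48/2)·(-0.117757 + (-0.076693)) = 0.111255
w(2.44) ≈ 0.1113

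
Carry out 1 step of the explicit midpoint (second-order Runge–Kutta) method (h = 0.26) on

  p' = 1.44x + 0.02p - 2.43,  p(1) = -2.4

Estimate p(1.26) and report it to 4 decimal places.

-2.6219

Midpoint: k1 = f(x_n, p_n); k2 = f(x_n + h/2, p_n + (h/2)·k1); p_{n+1} = p_n + h·k2.
x=1.000000, p=-2.400000:
  k1 = f(1.000000, -2.400000) = -1.038000
  k2 = f(1.130000, -2.534940) = -0.853499
  p ← -2.400000 + 0.26·(-0.853499) = -2.621910
p(1.26) ≈ -2.6219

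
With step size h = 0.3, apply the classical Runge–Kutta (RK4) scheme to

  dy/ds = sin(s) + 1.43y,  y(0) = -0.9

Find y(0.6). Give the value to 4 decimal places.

RK4: k1 = f(s_n, y_n); k2 = f(s_n + h/2, y_n + (h/2)·k1); k3 = f(s_n + h/2, y_n + (h/2)·k2); k4 = f(s_n + h, y_n + h·k3); y_{n+1} = y_n + (h/6)·(k1 + 2k2 + 2k3 + k4).
s=0.000000, y=-0.900000:
  k1 = f(0.000000, -0.900000) = -1.287000
  k2 = f(0.150000, -1.093050) = -1.413623
  k3 = f(0.150000, -1.112044) = -1.440784
  k4 = f(0.300000, -1.332235) = -1.609576
  y ← -0.900000 + (0.3/6)·(k1 + 2k2 + 2k3 + k4) = -1.330270
s=0.300000, y=-1.330270:
  k1 = f(0.300000, -1.330270) = -1.606765
  k2 = f(0.450000, -1.571284) = -1.811971
  k3 = f(0.450000, -1.602065) = -1.855988
  k4 = f(0.600000, -1.887066) = -2.133862
  y ← -1.330270 + (0.3/6)·(k1 + 2k2 + 2k3 + k4) = -1.884097
y(0.6) ≈ -1.8841

-1.8841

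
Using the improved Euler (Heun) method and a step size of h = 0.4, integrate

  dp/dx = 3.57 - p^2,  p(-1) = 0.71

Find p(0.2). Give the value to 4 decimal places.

1.6789

Heun: k1 = f(x_n, p_n); k2 = f(x_n + h, p_n + h·k1); p_{n+1} = p_n + (h/2)·(k1 + k2).
x=-1.000000, p=0.710000:
  k1 = f(-1.000000, 0.710000) = 3.065900
  k2 = f(-0.600000, 1.936360) = -0.179490
  p ← 0.710000 + (0.4/2)·(3.065900 + (-0.179490)) = 1.287282
x=-0.600000, p=1.287282:
  k1 = f(-0.600000, 1.287282) = 1.912905
  k2 = f(-0.200000, 2.052444) = -0.642526
  p ← 1.287282 + (0.4/2)·(1.912905 + (-0.642526)) = 1.541358
x=-0.200000, p=1.541358:
  k1 = f(-0.200000, 1.541358) = 1.194216
  k2 = f(0.200000, 2.019044) = -0.506540
  p ← 1.541358 + (0.4/2)·(1.194216 + (-0.506540)) = 1.678893
p(0.2) ≈ 1.6789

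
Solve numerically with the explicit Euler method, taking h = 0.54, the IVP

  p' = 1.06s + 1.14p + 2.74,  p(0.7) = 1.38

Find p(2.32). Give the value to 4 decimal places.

Euler: p_{n+1} = p_n + h·f(s_n, p_n).
s=0.700000, p=1.380000: f=5.055200 → p ← 1.380000 + 0.54·5.055200 = 4.109808
s=1.240000, p=4.109808: f=8.739581 → p ← 4.109808 + 0.54·8.739581 = 8.829182
s=1.780000, p=8.829182: f=14.692067 → p ← 8.829182 + 0.54·14.692067 = 16.762898
p(2.32) ≈ 16.7629

16.7629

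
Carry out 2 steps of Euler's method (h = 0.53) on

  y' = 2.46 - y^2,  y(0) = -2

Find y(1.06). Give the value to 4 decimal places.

-5.7158

Euler: y_{n+1} = y_n + h·f(t_n, y_n).
t=0.000000, y=-2.000000: f=-1.540000 → y ← -2.000000 + 0.53·(-1.540000) = -2.816200
t=0.530000, y=-2.816200: f=-5.470982 → y ← -2.816200 + 0.53·(-5.470982) = -5.715821
y(1.06) ≈ -5.7158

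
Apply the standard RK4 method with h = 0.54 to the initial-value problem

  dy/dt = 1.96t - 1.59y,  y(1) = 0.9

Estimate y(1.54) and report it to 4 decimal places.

RK4: k1 = f(t_n, y_n); k2 = f(t_n + h/2, y_n + (h/2)·k1); k3 = f(t_n + h/2, y_n + (h/2)·k2); k4 = f(t_n + h, y_n + h·k3); y_{n+1} = y_n + (h/6)·(k1 + 2k2 + 2k3 + k4).
t=1.000000, y=0.900000:
  k1 = f(1.000000, 0.900000) = 0.529000
  k2 = f(1.270000, 1.042830) = 0.831100
  k3 = f(1.270000, 1.124397) = 0.701409
  k4 = f(1.540000, 1.278761) = 0.985171
  y ← 0.900000 + (0.54/6)·(k1 + 2k2 + 2k3 + k4) = 1.312127
y(1.54) ≈ 1.3121

1.3121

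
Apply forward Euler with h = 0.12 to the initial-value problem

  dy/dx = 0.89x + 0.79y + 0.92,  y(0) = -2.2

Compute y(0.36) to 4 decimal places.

Euler: y_{n+1} = y_n + h·f(x_n, y_n).
x=0.000000, y=-2.200000: f=-0.818000 → y ← -2.200000 + 0.12·(-0.818000) = -2.298160
x=0.120000, y=-2.298160: f=-0.788746 → y ← -2.298160 + 0.12·(-0.788746) = -2.392810
x=0.240000, y=-2.392810: f=-0.756720 → y ← -2.392810 + 0.12·(-0.756720) = -2.483616
y(0.36) ≈ -2.4836

-2.4836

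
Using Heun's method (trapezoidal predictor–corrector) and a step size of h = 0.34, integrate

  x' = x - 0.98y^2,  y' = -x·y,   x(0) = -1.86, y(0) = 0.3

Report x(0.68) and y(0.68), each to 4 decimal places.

-4.0208, 1.6002

Heun on (x,y): k1 = f(t_n, state_n); k2 = f(t_n + h, state_n + h·k1); state_{n+1} = state_n + (h/2)·(k1 + k2).
0.000000: (-1.860000, 0.300000)
  k1 = (-1.948200, 0.558000)
  predictor → (-2.522388, 0.489720)
  k2 = (-2.757417, 1.235264)
  → (-2.659955, 0.604855)
0.340000: (-2.659955, 0.604855)
  k1 = (-3.018487, 1.608887)
  predictor → (-3.686241, 1.151876)
  k2 = (-4.986523, 4.246093)
  → (-4.020807, 1.600201)
(x(0.68), y(0.68)) ≈ (-4.0208, 1.6002)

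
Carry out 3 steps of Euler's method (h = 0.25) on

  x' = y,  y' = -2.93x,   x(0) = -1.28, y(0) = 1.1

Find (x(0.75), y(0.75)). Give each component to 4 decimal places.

0.1978, 3.1368

Euler on (x,y): x_{n+1} = x_n + h·x', y_{n+1} = y_n + h·y'.
0.000000: (-1.280000, 1.100000); f=(1.100000, 3.750400) → (-1.005000, 2.037600)
0.250000: (-1.005000, 2.037600); f=(2.037600, 2.944650) → (-0.495600, 2.773763)
0.500000: (-0.495600, 2.773763); f=(2.773763, 1.452108) → (0.197841, 3.136789)
(x(0.75), y(0.75)) ≈ (0.1978, 3.1368)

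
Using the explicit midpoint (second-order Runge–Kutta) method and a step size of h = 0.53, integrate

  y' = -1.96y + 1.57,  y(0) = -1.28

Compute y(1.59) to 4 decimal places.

0.5397

Midpoint: k1 = f(t_n, y_n); k2 = f(t_n + h/2, y_n + (h/2)·k1); y_{n+1} = y_n + h·k2.
t=0.000000, y=-1.280000:
  k1 = f(0.000000, -1.280000) = 4.078800
  k2 = f(0.265000, -0.199118) = 1.960271
  y ← -1.280000 + 0.53·1.960271 = -0.241056
t=0.530000, y=-0.241056:
  k1 = f(0.530000, -0.241056) = 2.042470
  k2 = f(0.795000, 0.300198) = 0.981611
  y ← -0.241056 + 0.53·0.981611 = 0.279198
t=1.060000, y=0.279198:
  k1 = f(1.060000, 0.279198) = 1.022773
  k2 = f(1.325000, 0.550232) = 0.491544
  y ← 0.279198 + 0.53·0.491544 = 0.539716
y(1.59) ≈ 0.5397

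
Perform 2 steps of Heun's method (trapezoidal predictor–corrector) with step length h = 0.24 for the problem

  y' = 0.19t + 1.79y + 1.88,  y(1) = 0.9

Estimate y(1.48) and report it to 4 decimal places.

Heun: k1 = f(t_n, y_n); k2 = f(t_n + h, y_n + h·k1); y_{n+1} = y_n + (h/2)·(k1 + k2).
t=1.000000, y=0.900000:
  k1 = f(1.000000, 0.900000) = 3.681000
  k2 = f(1.240000, 1.783440) = 5.307958
  y ← 0.900000 + (0.24/2)·(3.681000 + 5.307958) = 1.978675
t=1.240000, y=1.978675:
  k1 = f(1.240000, 1.978675) = 5.657428
  k2 = f(1.480000, 3.336458) = 8.133459
  y ← 1.978675 + (0.24/2)·(5.657428 + 8.133459) = 3.633581
y(1.48) ≈ 3.6336

3.6336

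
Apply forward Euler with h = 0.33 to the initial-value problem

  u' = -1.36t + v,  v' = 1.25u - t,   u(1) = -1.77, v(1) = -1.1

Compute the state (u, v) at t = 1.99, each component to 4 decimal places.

Euler on (u,v): u_{n+1} = u_n + h·u', v_{n+1} = v_n + h·v'.
1.000000: (-1.770000, -1.100000); f=(-2.460000, -3.212500) → (-2.581800, -2.160125)
1.330000: (-2.581800, -2.160125); f=(-3.968925, -4.557250) → (-3.891545, -3.664017)
1.660000: (-3.891545, -3.664017); f=(-5.921617, -6.524432) → (-5.845679, -5.817080)
(u(1.99), v(1.99)) ≈ (-5.8457, -5.8171)

-5.8457, -5.8171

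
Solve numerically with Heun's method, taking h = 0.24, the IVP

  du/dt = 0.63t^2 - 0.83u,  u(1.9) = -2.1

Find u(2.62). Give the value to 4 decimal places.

Heun: k1 = f(t_n, u_n); k2 = f(t_n + h, u_n + h·k1); u_{n+1} = u_n + (h/2)·(k1 + k2).
t=1.900000, u=-2.100000:
  k1 = f(1.900000, -2.100000) = 4.017300
  k2 = f(2.140000, -1.135848) = 3.827902
  u ← -2.100000 + (0.24/2)·(4.017300 + 3.827902) = -1.158576
t=2.140000, u=-1.158576:
  k1 = f(2.140000, -1.158576) = 3.846766
  k2 = f(2.380000, -0.235352) = 3.763914
  u ← -1.158576 + (0.24/2)·(3.846766 + 3.763914) = -0.245294
t=2.380000, u=-0.245294:
  k1 = f(2.380000, -0.245294) = 3.772166
  k2 = f(2.620000, 0.660026) = 3.776751
  u ← -0.245294 + (0.24/2)·(3.772166 + 3.776751) = 0.660576
u(2.62) ≈ 0.6606

0.6606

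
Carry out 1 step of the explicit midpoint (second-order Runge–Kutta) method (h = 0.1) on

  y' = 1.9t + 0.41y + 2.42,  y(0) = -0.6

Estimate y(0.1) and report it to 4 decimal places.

Midpoint: k1 = f(t_n, y_n); k2 = f(t_n + h/2, y_n + (h/2)·k1); y_{n+1} = y_n + h·k2.
t=0.000000, y=-0.600000:
  k1 = f(0.000000, -0.600000) = 2.174000
  k2 = f(0.050000, -0.491300) = 2.313567
  y ← -0.600000 + 0.1·2.313567 = -0.368643
y(0.1) ≈ -0.3686

-0.3686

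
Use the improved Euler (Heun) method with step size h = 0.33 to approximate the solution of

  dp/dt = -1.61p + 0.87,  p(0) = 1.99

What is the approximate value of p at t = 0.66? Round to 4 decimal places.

Heun: k1 = f(t_n, p_n); k2 = f(t_n + h, p_n + h·k1); p_{n+1} = p_n + (h/2)·(k1 + k2).
t=0.000000, p=1.990000:
  k1 = f(0.000000, 1.990000) = -2.333900
  k2 = f(0.330000, 1.219813) = -1.093899
  p ← 1.990000 + (0.33/2)·(-2.333900 + (-1.093899)) = 1.424413
t=0.330000, p=1.424413:
  k1 = f(0.330000, 1.424413) = -1.423305
  k2 = f(0.660000, 0.954722) = -0.667103
  p ← 1.424413 + (0.33/2)·(-1.423305 + (-0.667103)) = 1.079496
p(0.66) ≈ 1.0795

1.0795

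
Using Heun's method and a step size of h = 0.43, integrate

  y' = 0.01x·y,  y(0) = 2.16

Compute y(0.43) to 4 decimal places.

Heun: k1 = f(x_n, y_n); k2 = f(x_n + h, y_n + h·k1); y_{n+1} = y_n + (h/2)·(k1 + k2).
x=0.000000, y=2.160000:
  k1 = f(0.000000, 2.160000) = 0.000000
  k2 = f(0.430000, 2.160000) = 0.009288
  y ← 2.160000 + (0.43/2)·(0.000000 + 0.009288) = 2.161997
y(0.43) ≈ 2.1620

2.1620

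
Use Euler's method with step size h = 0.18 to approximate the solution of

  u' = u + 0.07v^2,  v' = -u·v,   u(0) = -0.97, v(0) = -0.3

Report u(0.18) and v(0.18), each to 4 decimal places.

Euler on (u,v): u_{n+1} = u_n + h·u', v_{n+1} = v_n + h·v'.
0.000000: (-0.970000, -0.300000); f=(-0.963700, -0.291000) → (-1.143466, -0.352380)
(u(0.18), v(0.18)) ≈ (-1.1435, -0.3524)

-1.1435, -0.3524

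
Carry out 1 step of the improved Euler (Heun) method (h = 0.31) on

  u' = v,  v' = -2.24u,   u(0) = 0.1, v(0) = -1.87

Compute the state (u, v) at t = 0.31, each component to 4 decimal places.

-0.4905, -1.7382

Heun on (u,v): k1 = f(t_n, state_n); k2 = f(t_n + h, state_n + h·k1); state_{n+1} = state_n + (h/2)·(k1 + k2).
0.000000: (0.100000, -1.870000)
  k1 = (-1.870000, -0.224000)
  predictor → (-0.479700, -1.939440)
  k2 = (-1.939440, 1.074528)
  → (-0.490463, -1.738168)
(u(0.31), v(0.31)) ≈ (-0.4905, -1.7382)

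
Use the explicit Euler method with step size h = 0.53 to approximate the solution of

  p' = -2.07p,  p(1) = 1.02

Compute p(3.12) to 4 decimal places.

0.0001

Euler: p_{n+1} = p_n + h·f(t_n, p_n).
t=1.000000, p=1.020000: f=-2.111400 → p ← 1.020000 + 0.53·(-2.111400) = -0.099042
t=1.530000, p=-0.099042: f=0.205017 → p ← -0.099042 + 0.53·0.205017 = 0.009617
t=2.060000, p=0.009617: f=-0.019907 → p ← 0.009617 + 0.53·(-0.019907) = -0.000934
t=2.590000, p=-0.000934: f=0.001933 → p ← -0.000934 + 0.53·0.001933 = 0.000091
p(3.12) ≈ 0.0001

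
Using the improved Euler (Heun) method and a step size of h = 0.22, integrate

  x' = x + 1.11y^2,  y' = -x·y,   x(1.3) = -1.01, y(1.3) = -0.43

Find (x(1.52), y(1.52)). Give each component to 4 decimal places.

Heun on (x,y): k1 = f(s_n, state_n); k2 = f(s_n + h, state_n + h·k1); state_{n+1} = state_n + (h/2)·(k1 + k2).
1.300000: (-1.010000, -0.430000)
  k1 = (-0.804761, -0.434300)
  predictor → (-1.187047, -0.525546)
  k2 = (-0.880467, -0.623848)
  → (-1.195375, -0.546396)
(x(1.52), y(1.52)) ≈ (-1.1954, -0.5464)

-1.1954, -0.5464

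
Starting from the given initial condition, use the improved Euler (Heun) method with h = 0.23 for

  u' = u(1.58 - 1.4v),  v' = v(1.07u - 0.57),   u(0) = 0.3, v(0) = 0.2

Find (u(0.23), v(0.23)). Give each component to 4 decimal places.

0.4038, 0.1910

Heun on (u,v): k1 = f(s_n, state_n); k2 = f(s_n + h, state_n + h·k1); state_{n+1} = state_n + (h/2)·(k1 + k2).
0.000000: (0.300000, 0.200000)
  k1 = (0.390000, -0.049800)
  predictor → (0.389700, 0.188546)
  k2 = (0.512859, -0.028851)
  → (0.403829, 0.190955)
(u(0.23), v(0.23)) ≈ (0.4038, 0.1910)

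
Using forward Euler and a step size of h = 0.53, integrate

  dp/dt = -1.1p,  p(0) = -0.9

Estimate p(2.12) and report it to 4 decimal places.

Euler: p_{n+1} = p_n + h·f(t_n, p_n).
t=0.000000, p=-0.900000: f=0.990000 → p ← -0.900000 + 0.53·0.990000 = -0.375300
t=0.530000, p=-0.375300: f=0.412830 → p ← -0.375300 + 0.53·0.412830 = -0.156500
t=1.060000, p=-0.156500: f=0.172150 → p ← -0.156500 + 0.53·0.172150 = -0.065261
t=1.590000, p=-0.065261: f=0.071787 → p ← -0.065261 + 0.53·0.071787 = -0.027214
p(2.12) ≈ -0.0272

-0.0272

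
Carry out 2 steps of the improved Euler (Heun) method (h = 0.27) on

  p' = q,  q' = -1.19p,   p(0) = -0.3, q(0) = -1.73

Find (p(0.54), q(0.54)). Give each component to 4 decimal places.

-1.1422, -1.2487

Heun on (p,q): k1 = f(t_n, state_n); k2 = f(t_n + h, state_n + h·k1); state_{n+1} = state_n + (h/2)·(k1 + k2).
0.000000: (-0.300000, -1.730000)
  k1 = (-1.730000, 0.357000)
  predictor → (-0.767100, -1.633610)
  k2 = (-1.633610, 0.912849)
  → (-0.754087, -1.558570)
0.270000: (-0.754087, -1.558570)
  k1 = (-1.558570, 0.897364)
  predictor → (-1.174901, -1.316282)
  k2 = (-1.316282, 1.398133)
  → (-1.142192, -1.248678)
(p(0.54), q(0.54)) ≈ (-1.1422, -1.2487)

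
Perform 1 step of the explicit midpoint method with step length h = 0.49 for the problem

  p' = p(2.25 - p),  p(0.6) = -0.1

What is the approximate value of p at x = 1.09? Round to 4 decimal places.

-0.2859

Midpoint: k1 = f(x_n, p_n); k2 = f(x_n + h/2, p_n + (h/2)·k1); p_{n+1} = p_n + h·k2.
x=0.600000, p=-0.100000:
  k1 = f(0.600000, -0.100000) = -0.235000
  k2 = f(0.845000, -0.157575) = -0.379374
  p ← -0.100000 + 0.49·(-0.379374) = -0.285893
p(1.09) ≈ -0.2859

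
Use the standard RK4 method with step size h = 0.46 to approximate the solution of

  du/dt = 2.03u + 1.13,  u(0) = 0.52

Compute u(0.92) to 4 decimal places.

6.3741

RK4: k1 = f(t_n, u_n); k2 = f(t_n + h/2, u_n + (h/2)·k1); k3 = f(t_n + h/2, u_n + (h/2)·k2); k4 = f(t_n + h, u_n + h·k3); u_{n+1} = u_n + (h/6)·(k1 + 2k2 + 2k3 + k4).
t=0.000000, u=0.520000:
  k1 = f(0.000000, 0.520000) = 2.185600
  k2 = f(0.230000, 1.022688) = 3.206057
  k3 = f(0.230000, 1.257393) = 3.682508
  k4 = f(0.460000, 2.213954) = 5.624326
  u ← 0.520000 + (0.46/6)·(k1 + 2k2 + 2k3 + k4) = 2.175008
t=0.460000, u=2.175008:
  k1 = f(0.460000, 2.175008) = 5.545265
  k2 = f(0.690000, 3.450419) = 8.134350
  k3 = f(0.690000, 4.045908) = 9.343193
  k4 = f(0.920000, 6.472876) = 14.269939
  u ← 2.175008 + (0.46/6)·(k1 + 2k2 + 2k3 + k4) = 6.374063
u(0.92) ≈ 6.3741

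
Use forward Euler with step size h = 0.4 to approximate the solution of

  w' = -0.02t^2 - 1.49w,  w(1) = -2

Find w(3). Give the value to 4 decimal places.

-0.0967

Euler: w_{n+1} = w_n + h·f(t_n, w_n).
t=1.000000, w=-2.000000: f=2.960000 → w ← -2.000000 + 0.4·2.960000 = -0.816000
t=1.400000, w=-0.816000: f=1.176640 → w ← -0.816000 + 0.4·1.176640 = -0.345344
t=1.800000, w=-0.345344: f=0.449763 → w ← -0.345344 + 0.4·0.449763 = -0.165439
t=2.200000, w=-0.165439: f=0.149704 → w ← -0.165439 + 0.4·0.149704 = -0.105557
t=2.600000, w=-0.105557: f=0.022080 → w ← -0.105557 + 0.4·0.022080 = -0.096725
w(3) ≈ -0.0967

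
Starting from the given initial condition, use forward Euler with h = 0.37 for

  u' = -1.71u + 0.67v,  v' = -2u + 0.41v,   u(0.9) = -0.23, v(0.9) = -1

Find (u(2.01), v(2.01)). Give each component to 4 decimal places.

Euler on (u,v): u_{n+1} = u_n + h·u', v_{n+1} = v_n + h·v'.
0.900000: (-0.230000, -1.000000); f=(-0.276700, 0.050000) → (-0.332379, -0.981500)
1.270000: (-0.332379, -0.981500); f=(-0.089237, 0.262343) → (-0.365397, -0.884433)
1.640000: (-0.365397, -0.884433); f=(0.032258, 0.368176) → (-0.353461, -0.748208)
(u(2.01), v(2.01)) ≈ (-0.3535, -0.7482)

-0.3535, -0.7482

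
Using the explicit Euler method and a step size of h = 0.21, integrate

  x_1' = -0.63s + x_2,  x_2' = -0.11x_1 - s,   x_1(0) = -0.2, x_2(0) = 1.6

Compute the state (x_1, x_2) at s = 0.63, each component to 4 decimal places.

0.7167, 1.4589

Euler on (x_1,x_2): x_1_{n+1} = x_1_n + h·x_1', x_2_{n+1} = x_2_n + h·x_2'.
0.000000: (-0.200000, 1.600000); f=(1.600000, 0.022000) → (0.136000, 1.604620)
0.210000: (0.136000, 1.604620); f=(1.472320, -0.224960) → (0.445187, 1.557378)
0.420000: (0.445187, 1.557378); f=(1.292778, -0.468971) → (0.716671, 1.458895)
(x_1(0.63), x_2(0.63)) ≈ (0.7167, 1.4589)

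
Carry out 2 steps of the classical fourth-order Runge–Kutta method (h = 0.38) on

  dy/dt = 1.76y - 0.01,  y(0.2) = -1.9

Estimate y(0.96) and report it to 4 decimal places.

RK4: k1 = f(t_n, y_n); k2 = f(t_n + h/2, y_n + (h/2)·k1); k3 = f(t_n + h/2, y_n + (h/2)·k2); k4 = f(t_n + h, y_n + h·k3); y_{n+1} = y_n + (h/6)·(k1 + 2k2 + 2k3 + k4).
t=0.200000, y=-1.900000:
  k1 = f(0.200000, -1.900000) = -3.354000
  k2 = f(0.390000, -2.537260) = -4.475578
  k3 = f(0.390000, -2.750360) = -4.850633
  k4 = f(0.580000, -3.743241) = -6.598103
  y ← -1.900000 + (0.38/6)·(k1 + 2k2 + 2k3 + k4) = -3.711620
t=0.580000, y=-3.711620:
  k1 = f(0.580000, -3.711620) = -6.542451
  k2 = f(0.770000, -4.954686) = -8.730247
  k3 = f(0.770000, -5.370367) = -9.461846
  k4 = f(0.960000, -7.307121) = -12.870533
  y ← -3.711620 + (0.38/6)·(k1 + 2k2 + 2k3 + k4) = -7.245441
y(0.96) ≈ -7.2454

-7.2454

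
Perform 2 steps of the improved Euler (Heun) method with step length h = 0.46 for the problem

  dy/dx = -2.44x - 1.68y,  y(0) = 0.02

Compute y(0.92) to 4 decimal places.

-0.7052

Heun: k1 = f(x_n, y_n); k2 = f(x_n + h, y_n + h·k1); y_{n+1} = y_n + (h/2)·(k1 + k2).
x=0.000000, y=0.020000:
  k1 = f(0.000000, 0.020000) = -0.033600
  k2 = f(0.460000, 0.004544) = -1.130034
  y ← 0.020000 + (0.46/2)·(-0.033600 + (-1.130034)) = -0.247636
x=0.460000, y=-0.247636:
  k1 = f(0.460000, -0.247636) = -0.706372
  k2 = f(0.920000, -0.572567) = -1.282888
  y ← -0.247636 + (0.46/2)·(-0.706372 + (-1.282888)) = -0.705165
y(0.92) ≈ -0.7052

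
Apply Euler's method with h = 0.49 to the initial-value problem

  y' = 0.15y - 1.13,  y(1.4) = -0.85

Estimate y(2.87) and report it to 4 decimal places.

Euler: y_{n+1} = y_n + h·f(x_n, y_n).
x=1.400000, y=-0.850000: f=-1.257500 → y ← -0.850000 + 0.49·(-1.257500) = -1.466175
x=1.890000, y=-1.466175: f=-1.349926 → y ← -1.466175 + 0.49·(-1.349926) = -2.127639
x=2.380000, y=-2.127639: f=-1.449146 → y ← -2.127639 + 0.49·(-1.449146) = -2.837720
y(2.87) ≈ -2.8377

-2.8377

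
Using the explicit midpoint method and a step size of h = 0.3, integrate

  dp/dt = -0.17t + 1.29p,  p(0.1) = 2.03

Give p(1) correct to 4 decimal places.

6.2157

Midpoint: k1 = f(t_n, p_n); k2 = f(t_n + h/2, p_n + (h/2)·k1); p_{n+1} = p_n + h·k2.
t=0.100000, p=2.030000:
  k1 = f(0.100000, 2.030000) = 2.601700
  k2 = f(0.250000, 2.420255) = 3.079629
  p ← 2.030000 + 0.3·3.079629 = 2.953889
t=0.400000, p=2.953889:
  k1 = f(0.400000, 2.953889) = 3.742516
  k2 = f(0.550000, 3.515266) = 4.441193
  p ← 2.953889 + 0.3·4.441193 = 4.286247
t=0.700000, p=4.286247:
  k1 = f(0.700000, 4.286247) = 5.410258
  k2 = f(0.850000, 5.097785) = 6.431643
  p ← 4.286247 + 0.3·6.431643 = 6.215740
p(1) ≈ 6.2157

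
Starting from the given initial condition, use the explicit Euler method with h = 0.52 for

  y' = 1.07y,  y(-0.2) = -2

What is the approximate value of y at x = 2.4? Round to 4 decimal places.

-18.2657

Euler: y_{n+1} = y_n + h·f(x_n, y_n).
x=-0.200000, y=-2.000000: f=-2.140000 → y ← -2.000000 + 0.52·(-2.140000) = -3.112800
x=0.320000, y=-3.112800: f=-3.330696 → y ← -3.112800 + 0.52·(-3.330696) = -4.844762
x=0.840000, y=-4.844762: f=-5.183895 → y ← -4.844762 + 0.52·(-5.183895) = -7.540387
x=1.360000, y=-7.540387: f=-8.068215 → y ← -7.540387 + 0.52·(-8.068215) = -11.735859
x=1.880000, y=-11.735859: f=-12.557369 → y ← -11.735859 + 0.52·(-12.557369) = -18.265691
y(2.4) ≈ -18.2657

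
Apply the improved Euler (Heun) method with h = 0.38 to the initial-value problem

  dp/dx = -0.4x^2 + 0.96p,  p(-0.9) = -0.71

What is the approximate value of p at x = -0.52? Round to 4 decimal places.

-1.1208

Heun: k1 = f(x_n, p_n); k2 = f(x_n + h, p_n + h·k1); p_{n+1} = p_n + (h/2)·(k1 + k2).
x=-0.900000, p=-0.710000:
  k1 = f(-0.900000, -0.710000) = -1.005600
  k2 = f(-0.520000, -1.092128) = -1.156603
  p ← -0.710000 + (0.38/2)·(-1.005600 + (-1.156603)) = -1.120819
p(-0.52) ≈ -1.1208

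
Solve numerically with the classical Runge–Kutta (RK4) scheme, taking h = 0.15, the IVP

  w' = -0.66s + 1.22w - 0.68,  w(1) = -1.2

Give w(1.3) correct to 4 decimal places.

-2.2494

RK4: k1 = f(s_n, w_n); k2 = f(s_n + h/2, w_n + (h/2)·k1); k3 = f(s_n + h/2, w_n + (h/2)·k2); k4 = f(s_n + h, w_n + h·k3); w_{n+1} = w_n + (h/6)·(k1 + 2k2 + 2k3 + k4).
s=1.000000, w=-1.200000:
  k1 = f(1.000000, -1.200000) = -2.804000
  k2 = f(1.075000, -1.410300) = -3.110066
  k3 = f(1.075000, -1.433255) = -3.138071
  k4 = f(1.150000, -1.670711) = -3.477267
  w ← -1.200000 + (0.15/6)·(k1 + 2k2 + 2k3 + k4) = -1.669439
s=1.150000, w=-1.669439:
  k1 = f(1.150000, -1.669439) = -3.475715
  k2 = f(1.225000, -1.930117) = -3.843243
  k3 = f(1.225000, -1.957682) = -3.876872
  k4 = f(1.300000, -2.250969) = -4.284183
  w ← -1.669439 + (0.15/6)·(k1 + 2k2 + 2k3 + k4) = -2.249442
w(1.3) ≈ -2.2494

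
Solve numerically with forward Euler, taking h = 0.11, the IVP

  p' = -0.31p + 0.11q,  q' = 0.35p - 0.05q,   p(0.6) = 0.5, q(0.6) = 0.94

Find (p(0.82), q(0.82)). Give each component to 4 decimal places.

Euler on (p,q): p_{n+1} = p_n + h·p', q_{n+1} = q_n + h·q'.
0.600000: (0.500000, 0.940000); f=(-0.051600, 0.128000) → (0.494324, 0.954080)
0.710000: (0.494324, 0.954080); f=(-0.048292, 0.125309) → (0.489012, 0.967864)
(p(0.82), q(0.82)) ≈ (0.4890, 0.9679)

0.4890, 0.9679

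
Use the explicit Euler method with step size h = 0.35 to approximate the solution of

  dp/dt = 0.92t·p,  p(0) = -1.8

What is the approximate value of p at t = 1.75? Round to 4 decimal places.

Euler: p_{n+1} = p_n + h·f(t_n, p_n).
t=0.000000, p=-1.800000: f=0.000000 → p ← -1.800000 + 0.35·0.000000 = -1.800000
t=0.350000, p=-1.800000: f=-0.579600 → p ← -1.800000 + 0.35·(-0.579600) = -2.002860
t=0.700000, p=-2.002860: f=-1.289842 → p ← -2.002860 + 0.35·(-1.289842) = -2.454305
t=1.050000, p=-2.454305: f=-2.370858 → p ← -2.454305 + 0.35·(-2.370858) = -3.284105
t=1.400000, p=-3.284105: f=-4.229927 → p ← -3.284105 + 0.35·(-4.229927) = -4.764580
p(1.75) ≈ -4.7646

-4.7646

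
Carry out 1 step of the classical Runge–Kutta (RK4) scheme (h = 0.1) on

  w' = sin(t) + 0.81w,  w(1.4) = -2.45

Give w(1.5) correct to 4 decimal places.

-2.5534

RK4: k1 = f(t_n, w_n); k2 = f(t_n + h/2, w_n + (h/2)·k1); k3 = f(t_n + h/2, w_n + (h/2)·k2); k4 = f(t_n + h, w_n + h·k3); w_{n+1} = w_n + (h/6)·(k1 + 2k2 + 2k3 + k4).
t=1.400000, w=-2.450000:
  k1 = f(1.400000, -2.450000) = -0.999050
  k2 = f(1.450000, -2.499953) = -1.032249
  k3 = f(1.450000, -2.501612) = -1.033593
  k4 = f(1.500000, -2.553359) = -1.070726
  w ← -2.450000 + (0.1/6)·(k1 + 2k2 + 2k3 + k4) = -2.553358
w(1.5) ≈ -2.5534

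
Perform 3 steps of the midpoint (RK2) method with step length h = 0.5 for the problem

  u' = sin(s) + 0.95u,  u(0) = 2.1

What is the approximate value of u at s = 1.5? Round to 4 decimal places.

Midpoint: k1 = f(s_n, u_n); k2 = f(s_n + h/2, u_n + (h/2)·k1); u_{n+1} = u_n + h·k2.
s=0.000000, u=2.100000:
  k1 = f(0.000000, 2.100000) = 1.995000
  k2 = f(0.250000, 2.598750) = 2.716216
  u ← 2.100000 + 0.5·2.716216 = 3.458108
s=0.500000, u=3.458108:
  k1 = f(0.500000, 3.458108) = 3.764628
  k2 = f(0.750000, 4.399265) = 4.860941
  u ← 3.458108 + 0.5·4.860941 = 5.888579
s=1.000000, u=5.888579:
  k1 = f(1.000000, 5.888579) = 6.435621
  k2 = f(1.250000, 7.497484) = 8.071594
  u ← 5.888579 + 0.5·8.071594 = 9.924376
u(1.5) ≈ 9.9244

9.9244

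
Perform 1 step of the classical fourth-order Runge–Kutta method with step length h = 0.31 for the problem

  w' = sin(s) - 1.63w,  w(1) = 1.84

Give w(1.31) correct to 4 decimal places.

RK4: k1 = f(s_n, w_n); k2 = f(s_n + h/2, w_n + (h/2)·k1); k3 = f(s_n + h/2, w_n + (h/2)·k2); k4 = f(s_n + h, w_n + h·k3); w_{n+1} = w_n + (h/6)·(k1 + 2k2 + 2k3 + k4).
s=1.000000, w=1.840000:
  k1 = f(1.000000, 1.840000) = -2.157729
  k2 = f(1.155000, 1.505552) = -1.539255
  k3 = f(1.155000, 1.601416) = -1.695512
  k4 = f(1.310000, 1.314391) = -1.176273
  w ← 1.840000 + (0.31/6)·(k1 + 2k2 + 2k3 + k4) = 1.333484
w(1.31) ≈ 1.3335

1.3335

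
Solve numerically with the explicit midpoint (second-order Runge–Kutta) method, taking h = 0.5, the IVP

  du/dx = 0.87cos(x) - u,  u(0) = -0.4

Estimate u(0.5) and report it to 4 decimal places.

0.0627

Midpoint: k1 = f(x_n, u_n); k2 = f(x_n + h/2, u_n + (h/2)·k1); u_{n+1} = u_n + h·k2.
x=0.000000, u=-0.400000:
  k1 = f(0.000000, -0.400000) = 1.270000
  k2 = f(0.250000, -0.082500) = 0.925454
  u ← -0.400000 + 0.5·0.925454 = 0.062727
u(0.5) ≈ 0.0627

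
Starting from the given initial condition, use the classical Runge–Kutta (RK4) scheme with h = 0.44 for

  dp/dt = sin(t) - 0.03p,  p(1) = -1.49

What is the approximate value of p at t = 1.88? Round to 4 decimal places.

-0.6174

RK4: k1 = f(t_n, p_n); k2 = f(t_n + h/2, p_n + (h/2)·k1); k3 = f(t_n + h/2, p_n + (h/2)·k2); k4 = f(t_n + h, p_n + h·k3); p_{n+1} = p_n + (h/6)·(k1 + 2k2 + 2k3 + k4).
t=1.000000, p=-1.490000:
  k1 = f(1.000000, -1.490000) = 0.886171
  k2 = f(1.220000, -1.295042) = 0.977951
  k3 = f(1.220000, -1.274851) = 0.977345
  k4 = f(1.440000, -1.059968) = 1.023257
  p ← -1.490000 + (0.44/6)·(k1 + 2k2 + 2k3 + k4) = -1.063199
t=1.440000, p=-1.063199:
  k1 = f(1.440000, -1.063199) = 1.023354
  k2 = f(1.660000, -0.838061) = 1.021166
  k3 = f(1.660000, -0.838542) = 1.021180
  k4 = f(1.880000, -0.613879) = 0.970993
  p ← -1.063199 + (0.44/6)·(k1 + 2k2 + 2k3 + k4) = -0.617402
p(1.88) ≈ -0.6174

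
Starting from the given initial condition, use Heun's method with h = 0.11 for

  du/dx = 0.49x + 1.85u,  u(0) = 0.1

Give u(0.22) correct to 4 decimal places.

Heun: k1 = f(x_n, u_n); k2 = f(x_n + h, u_n + h·k1); u_{n+1} = u_n + (h/2)·(k1 + k2).
x=0.000000, u=0.100000:
  k1 = f(0.000000, 0.100000) = 0.185000
  k2 = f(0.110000, 0.120350) = 0.276548
  u ← 0.100000 + (0.11/2)·(0.185000 + 0.276548) = 0.125385
x=0.110000, u=0.125385:
  k1 = f(0.110000, 0.125385) = 0.285862
  k2 = f(0.220000, 0.156830) = 0.397935
  u ← 0.125385 + (0.11/2)·(0.285862 + 0.397935) = 0.162994
u(0.22) ≈ 0.1630

0.1630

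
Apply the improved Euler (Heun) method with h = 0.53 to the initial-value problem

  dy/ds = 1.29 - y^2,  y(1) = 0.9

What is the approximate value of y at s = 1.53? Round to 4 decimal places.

Heun: k1 = f(s_n, y_n); k2 = f(s_n + h, y_n + h·k1); y_{n+1} = y_n + (h/2)·(k1 + k2).
s=1.000000, y=0.900000:
  k1 = f(1.000000, 0.900000) = 0.480000
  k2 = f(1.530000, 1.154400) = -0.042639
  y ← 0.900000 + (0.53/2)·(0.480000 + (-0.042639)) = 1.015901
y(1.53) ≈ 1.0159

1.0159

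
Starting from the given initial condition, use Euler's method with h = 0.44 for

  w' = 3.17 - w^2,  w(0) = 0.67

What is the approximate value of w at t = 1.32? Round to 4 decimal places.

Euler: w_{n+1} = w_n + h·f(t_n, w_n).
t=0.000000, w=0.670000: f=2.721100 → w ← 0.670000 + 0.44·2.721100 = 1.867284
t=0.440000, w=1.867284: f=-0.316750 → w ← 1.867284 + 0.44·(-0.316750) = 1.727914
t=0.880000, w=1.727914: f=0.184313 → w ← 1.727914 + 0.44·0.184313 = 1.809012
w(1.32) ≈ 1.8090

1.8090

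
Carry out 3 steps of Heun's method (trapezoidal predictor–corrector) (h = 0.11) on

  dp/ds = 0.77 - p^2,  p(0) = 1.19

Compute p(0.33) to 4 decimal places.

Heun: k1 = f(s_n, p_n); k2 = f(s_n + h, p_n + h·k1); p_{n+1} = p_n + (h/2)·(k1 + k2).
s=0.000000, p=1.190000:
  k1 = f(0.000000, 1.190000) = -0.646100
  k2 = f(0.110000, 1.118929) = -0.482002
  p ← 1.190000 + (0.11/2)·(-0.646100 + (-0.482002)) = 1.127954
s=0.110000, p=1.127954:
  k1 = f(0.110000, 1.127954) = -0.502281
  k2 = f(0.220000, 1.072703) = -0.380693
  p ← 1.127954 + (0.11/2)·(-0.502281 + (-0.380693)) = 1.079391
s=0.220000, p=1.079391:
  k1 = f(0.220000, 1.079391) = -0.395085
  k2 = f(0.330000, 1.035932) = -0.303154
  p ← 1.079391 + (0.11/2)·(-0.395085 + (-0.303154)) = 1.040988
p(0.33) ≈ 1.0410

1.0410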